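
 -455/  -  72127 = 455/72127 =0.01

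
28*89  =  2492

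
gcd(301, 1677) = 43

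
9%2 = 1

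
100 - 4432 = -4332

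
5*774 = 3870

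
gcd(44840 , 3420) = 380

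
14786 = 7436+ 7350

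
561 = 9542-8981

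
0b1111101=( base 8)175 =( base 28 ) 4d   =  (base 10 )125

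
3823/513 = 7 + 232/513 = 7.45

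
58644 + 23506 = 82150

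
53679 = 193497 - 139818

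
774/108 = 7 + 1/6 = 7.17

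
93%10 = 3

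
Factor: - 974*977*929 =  - 884034542= - 2^1*487^1 * 929^1*977^1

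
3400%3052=348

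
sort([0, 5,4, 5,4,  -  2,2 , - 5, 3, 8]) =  [-5, - 2,0,2 , 3,4 , 4, 5,  5 , 8 ]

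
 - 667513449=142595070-810108519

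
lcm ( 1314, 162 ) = 11826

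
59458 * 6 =356748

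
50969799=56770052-5800253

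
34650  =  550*63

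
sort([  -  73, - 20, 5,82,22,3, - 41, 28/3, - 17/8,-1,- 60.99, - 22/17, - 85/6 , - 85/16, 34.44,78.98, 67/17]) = [ - 73, - 60.99, - 41, - 20 , - 85/6 , - 85/16,  -  17/8, - 22/17,- 1, 3, 67/17, 5, 28/3, 22,34.44, 78.98, 82 ] 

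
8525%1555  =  750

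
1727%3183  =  1727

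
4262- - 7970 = 12232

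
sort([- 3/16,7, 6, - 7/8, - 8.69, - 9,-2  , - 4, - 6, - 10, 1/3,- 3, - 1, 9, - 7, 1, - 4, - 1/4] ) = [ - 10, - 9, - 8.69, - 7, - 6, - 4, - 4, - 3, - 2, - 1, - 7/8, - 1/4, - 3/16,1/3,1, 6, 7,9]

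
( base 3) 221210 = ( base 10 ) 696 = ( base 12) 4A0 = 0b1010111000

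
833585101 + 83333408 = 916918509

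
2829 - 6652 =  - 3823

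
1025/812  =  1 + 213/812=1.26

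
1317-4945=-3628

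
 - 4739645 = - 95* 49891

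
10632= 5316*2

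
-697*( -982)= 684454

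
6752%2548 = 1656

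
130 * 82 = 10660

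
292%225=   67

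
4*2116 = 8464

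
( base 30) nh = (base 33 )le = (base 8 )1303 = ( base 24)15B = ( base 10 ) 707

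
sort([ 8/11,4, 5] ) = [ 8/11,4,5] 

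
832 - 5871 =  - 5039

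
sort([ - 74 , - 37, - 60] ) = [-74, - 60 , - 37 ]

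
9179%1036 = 891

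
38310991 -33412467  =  4898524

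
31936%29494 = 2442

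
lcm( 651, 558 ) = 3906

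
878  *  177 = 155406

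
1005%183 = 90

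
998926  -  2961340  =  - 1962414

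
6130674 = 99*61926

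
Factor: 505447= 505447^1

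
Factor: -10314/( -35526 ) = 9/31=3^2*31^( -1) 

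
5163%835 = 153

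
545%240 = 65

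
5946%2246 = 1454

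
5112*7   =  35784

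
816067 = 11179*73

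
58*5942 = 344636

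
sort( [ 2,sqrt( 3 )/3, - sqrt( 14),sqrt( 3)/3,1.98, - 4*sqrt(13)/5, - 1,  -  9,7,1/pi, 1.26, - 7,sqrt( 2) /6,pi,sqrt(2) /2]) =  [ - 9, - 7,  -  sqrt(14), - 4*sqrt( 13)/5, -1,sqrt ( 2)/6,1/pi, sqrt(3 )/3, sqrt(3)/3, sqrt(2) /2,1.26,1.98,2, pi,7 ]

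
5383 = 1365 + 4018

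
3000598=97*30934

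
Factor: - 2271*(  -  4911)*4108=2^2*3^2*13^1*79^1*757^1*1637^1 = 45816035148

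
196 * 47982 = 9404472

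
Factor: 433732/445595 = 2^2*5^( - 1)*13^1*19^1*439^1*89119^( - 1 ) 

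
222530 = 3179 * 70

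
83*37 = 3071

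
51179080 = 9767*5240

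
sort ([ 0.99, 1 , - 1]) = [ - 1, 0.99,1]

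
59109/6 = 9851 + 1/2 = 9851.50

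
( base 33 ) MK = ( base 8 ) 1352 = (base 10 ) 746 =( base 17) 29f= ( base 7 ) 2114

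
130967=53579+77388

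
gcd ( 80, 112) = 16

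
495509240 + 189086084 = 684595324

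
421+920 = 1341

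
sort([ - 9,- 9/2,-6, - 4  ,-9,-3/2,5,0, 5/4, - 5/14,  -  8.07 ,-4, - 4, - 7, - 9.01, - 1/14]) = [ - 9.01, - 9, - 9, - 8.07, - 7 , - 6,  -  9/2,- 4, - 4, - 4, - 3/2, - 5/14, - 1/14,0,5/4,5]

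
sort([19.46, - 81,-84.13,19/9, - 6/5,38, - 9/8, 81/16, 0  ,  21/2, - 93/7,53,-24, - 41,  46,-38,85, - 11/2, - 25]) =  [  -  84.13, - 81, - 41 , - 38 , - 25, - 24, - 93/7,-11/2, - 6/5, - 9/8, 0,  19/9, 81/16, 21/2, 19.46, 38, 46,53, 85] 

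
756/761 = 756/761=0.99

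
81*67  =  5427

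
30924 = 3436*9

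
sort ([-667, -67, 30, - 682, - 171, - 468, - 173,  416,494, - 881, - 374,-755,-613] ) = [-881, - 755,  -  682,  -  667,-613, - 468, - 374, - 173, -171,-67, 30,416,  494]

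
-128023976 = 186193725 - 314217701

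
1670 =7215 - 5545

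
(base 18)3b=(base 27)2B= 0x41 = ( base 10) 65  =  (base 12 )55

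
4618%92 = 18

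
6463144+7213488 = 13676632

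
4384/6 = 730 + 2/3 = 730.67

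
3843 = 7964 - 4121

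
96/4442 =48/2221 = 0.02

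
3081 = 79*39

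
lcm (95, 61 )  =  5795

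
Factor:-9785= - 5^1*19^1*103^1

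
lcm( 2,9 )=18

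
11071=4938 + 6133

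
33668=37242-3574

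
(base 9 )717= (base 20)193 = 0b1001000111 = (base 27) LG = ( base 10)583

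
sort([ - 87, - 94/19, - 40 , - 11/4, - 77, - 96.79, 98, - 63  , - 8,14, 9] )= [  -  96.79, - 87, - 77, - 63, - 40, - 8, - 94/19, - 11/4, 9,14, 98 ]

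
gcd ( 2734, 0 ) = 2734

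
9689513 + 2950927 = 12640440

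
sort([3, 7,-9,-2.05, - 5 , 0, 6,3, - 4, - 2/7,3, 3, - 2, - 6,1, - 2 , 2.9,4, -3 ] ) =[ - 9,-6,-5, - 4, - 3,-2.05, - 2, - 2, - 2/7,0, 1,2.9,  3, 3,3 , 3, 4,6,7 ] 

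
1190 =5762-4572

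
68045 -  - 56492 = 124537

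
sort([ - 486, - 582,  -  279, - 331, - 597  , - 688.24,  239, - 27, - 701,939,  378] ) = [  -  701, -688.24,-597,-582, - 486,-331 , - 279,-27,239 , 378, 939] 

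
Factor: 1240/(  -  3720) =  - 3^( - 1 )  =  - 1/3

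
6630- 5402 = 1228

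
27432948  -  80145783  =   - 52712835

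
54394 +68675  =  123069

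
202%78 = 46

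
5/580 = 1/116 = 0.01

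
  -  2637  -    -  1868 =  - 769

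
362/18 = 20 + 1/9 = 20.11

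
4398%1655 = 1088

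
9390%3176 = 3038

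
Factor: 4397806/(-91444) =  - 2198903/45722=- 2^(  -  1)*7^1*22861^(-1)*314129^1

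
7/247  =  7/247  =  0.03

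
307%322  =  307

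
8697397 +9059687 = 17757084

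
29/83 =29/83=0.35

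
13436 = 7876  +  5560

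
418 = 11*38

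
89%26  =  11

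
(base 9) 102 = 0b1010011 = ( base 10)83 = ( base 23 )3E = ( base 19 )47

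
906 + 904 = 1810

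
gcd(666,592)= 74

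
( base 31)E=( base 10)14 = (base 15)E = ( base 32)e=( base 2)1110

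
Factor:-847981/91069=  - 11^( - 1 )*17^( - 1) * 487^( - 1) * 773^1*1097^1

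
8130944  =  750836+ 7380108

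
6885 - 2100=4785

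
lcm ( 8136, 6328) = 56952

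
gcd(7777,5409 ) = 1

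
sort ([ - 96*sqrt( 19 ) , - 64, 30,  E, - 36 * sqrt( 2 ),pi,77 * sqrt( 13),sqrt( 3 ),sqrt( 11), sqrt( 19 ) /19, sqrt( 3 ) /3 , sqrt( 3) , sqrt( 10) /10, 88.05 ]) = [ - 96*sqrt( 19 ),-64, - 36 *sqrt(2),sqrt ( 19 ) /19,sqrt(10 )/10,sqrt(3)/3, sqrt(3), sqrt( 3 ), E,pi,sqrt( 11 ) , 30,88.05,77*sqrt( 13) ]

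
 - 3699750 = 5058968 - 8758718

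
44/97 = 44/97 = 0.45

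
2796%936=924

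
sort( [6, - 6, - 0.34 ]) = [ - 6, - 0.34, 6 ]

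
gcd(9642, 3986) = 2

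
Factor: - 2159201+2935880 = 776679 = 3^1*17^1*97^1*157^1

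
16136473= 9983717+6152756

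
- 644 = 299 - 943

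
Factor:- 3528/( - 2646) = 4/3 = 2^2*3^( - 1)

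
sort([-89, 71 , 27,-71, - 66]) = [  -  89,-71, - 66, 27, 71]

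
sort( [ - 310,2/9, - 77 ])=[-310,-77, 2/9] 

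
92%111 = 92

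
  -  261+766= 505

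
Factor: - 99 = -3^2*11^1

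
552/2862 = 92/477 =0.19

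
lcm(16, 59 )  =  944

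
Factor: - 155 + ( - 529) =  - 2^2*3^2*19^1 = - 684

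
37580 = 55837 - 18257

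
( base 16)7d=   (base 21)5K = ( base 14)8D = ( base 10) 125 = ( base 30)45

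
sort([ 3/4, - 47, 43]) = [ - 47,3/4,43]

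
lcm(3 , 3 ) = 3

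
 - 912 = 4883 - 5795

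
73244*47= 3442468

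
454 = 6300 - 5846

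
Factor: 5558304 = 2^5 * 3^1 * 57899^1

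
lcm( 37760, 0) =0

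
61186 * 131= 8015366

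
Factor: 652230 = 2^1*3^2*5^1*7247^1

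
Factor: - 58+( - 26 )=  - 2^2 * 3^1*7^1  =  - 84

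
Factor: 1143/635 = 9/5 = 3^2*5^(  -  1 )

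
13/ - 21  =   - 1 + 8/21 = - 0.62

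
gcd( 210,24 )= 6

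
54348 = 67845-13497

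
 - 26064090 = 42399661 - 68463751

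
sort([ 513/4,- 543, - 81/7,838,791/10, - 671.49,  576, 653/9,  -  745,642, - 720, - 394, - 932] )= [ - 932, - 745, - 720, - 671.49 , - 543, - 394,-81/7,653/9,791/10,513/4,576,642,838]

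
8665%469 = 223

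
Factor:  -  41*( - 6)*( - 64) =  - 2^7*3^1*41^1 = -15744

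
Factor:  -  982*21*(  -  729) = 2^1*3^7*7^1*491^1 = 15033438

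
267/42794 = 267/42794 = 0.01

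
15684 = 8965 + 6719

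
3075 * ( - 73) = -224475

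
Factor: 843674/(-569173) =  -962/649 = - 2^1*11^( - 1 )*13^1*37^1*59^( - 1 ) 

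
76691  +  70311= 147002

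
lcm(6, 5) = 30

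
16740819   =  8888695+7852124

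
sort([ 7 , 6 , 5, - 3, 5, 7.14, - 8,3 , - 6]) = [ - 8, - 6, - 3, 3, 5, 5, 6, 7,  7.14]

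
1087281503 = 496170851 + 591110652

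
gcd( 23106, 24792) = 6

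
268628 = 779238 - 510610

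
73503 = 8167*9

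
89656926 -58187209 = 31469717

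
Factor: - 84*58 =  - 4872 = - 2^3*3^1*7^1*29^1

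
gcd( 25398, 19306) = 2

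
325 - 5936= -5611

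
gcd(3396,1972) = 4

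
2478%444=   258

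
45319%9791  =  6155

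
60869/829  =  73 + 352/829 = 73.42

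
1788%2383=1788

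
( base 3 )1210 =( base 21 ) 26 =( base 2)110000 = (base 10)48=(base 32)1G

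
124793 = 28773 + 96020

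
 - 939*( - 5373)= 5045247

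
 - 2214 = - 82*27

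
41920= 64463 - 22543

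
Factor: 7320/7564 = 2^1 * 3^1*5^1* 31^(- 1) = 30/31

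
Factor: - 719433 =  - 3^2*11^1 * 13^2*43^1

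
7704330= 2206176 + 5498154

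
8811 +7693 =16504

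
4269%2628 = 1641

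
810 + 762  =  1572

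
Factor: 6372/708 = 3^2=9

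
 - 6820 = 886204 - 893024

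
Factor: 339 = 3^1  *  113^1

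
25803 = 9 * 2867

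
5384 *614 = 3305776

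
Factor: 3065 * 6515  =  19968475 = 5^2*613^1* 1303^1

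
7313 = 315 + 6998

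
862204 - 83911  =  778293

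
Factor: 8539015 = 5^1*17^1*100459^1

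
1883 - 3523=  - 1640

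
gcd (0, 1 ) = 1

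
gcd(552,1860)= 12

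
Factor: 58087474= 2^1*4253^1*6829^1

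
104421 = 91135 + 13286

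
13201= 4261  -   - 8940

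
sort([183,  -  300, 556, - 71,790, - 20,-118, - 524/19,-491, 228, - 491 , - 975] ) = [ - 975 ,  -  491, - 491 , - 300, - 118, - 71 ,  -  524/19, - 20,183, 228, 556,790 ] 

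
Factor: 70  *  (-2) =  - 140 = - 2^2 * 5^1*7^1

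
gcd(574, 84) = 14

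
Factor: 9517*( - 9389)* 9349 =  - 835380951437= - 31^1*  41^1* 229^1*307^1*9349^1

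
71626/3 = 23875 + 1/3= 23875.33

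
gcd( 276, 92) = 92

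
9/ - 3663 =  - 1/407 = - 0.00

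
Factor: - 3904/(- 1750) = 2^5*5^( - 3)*7^( - 1 )*61^1=1952/875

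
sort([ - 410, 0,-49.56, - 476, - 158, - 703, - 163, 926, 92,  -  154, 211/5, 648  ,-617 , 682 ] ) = [ - 703, - 617,  -  476,-410, - 163, - 158, - 154, - 49.56,0,211/5, 92, 648,682, 926 ] 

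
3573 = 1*3573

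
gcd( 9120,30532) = 4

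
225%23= 18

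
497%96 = 17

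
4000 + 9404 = 13404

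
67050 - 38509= 28541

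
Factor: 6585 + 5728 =12313= 7^1* 1759^1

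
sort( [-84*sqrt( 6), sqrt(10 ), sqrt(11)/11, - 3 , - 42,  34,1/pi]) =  [-84*sqrt( 6), - 42,  -  3,sqrt( 11 ) /11, 1/pi,sqrt( 10),34] 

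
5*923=4615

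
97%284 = 97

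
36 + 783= 819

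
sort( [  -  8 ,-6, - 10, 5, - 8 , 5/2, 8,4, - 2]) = [ - 10,-8 ,- 8, - 6,-2, 5/2, 4,5, 8 ] 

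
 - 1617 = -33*49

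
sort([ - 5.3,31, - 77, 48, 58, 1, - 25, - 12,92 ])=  [ - 77, - 25,  -  12, - 5.3, 1, 31, 48, 58,92 ] 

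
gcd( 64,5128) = 8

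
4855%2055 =745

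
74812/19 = 3937 + 9/19 = 3937.47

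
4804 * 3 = 14412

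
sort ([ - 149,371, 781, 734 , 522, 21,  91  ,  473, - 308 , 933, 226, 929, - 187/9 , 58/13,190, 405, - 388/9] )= [  -  308, - 149,-388/9, - 187/9,58/13, 21, 91,  190, 226, 371, 405, 473,522, 734,  781, 929, 933] 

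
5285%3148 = 2137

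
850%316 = 218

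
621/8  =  77 + 5/8=77.62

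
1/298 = 1/298 =0.00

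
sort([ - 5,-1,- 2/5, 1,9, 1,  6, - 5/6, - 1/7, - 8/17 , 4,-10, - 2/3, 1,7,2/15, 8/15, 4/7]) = [ - 10, - 5, - 1, - 5/6 , - 2/3, - 8/17, -2/5, - 1/7, 2/15,8/15,4/7, 1 , 1,  1, 4,  6,7,  9]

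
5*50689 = 253445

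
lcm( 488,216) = 13176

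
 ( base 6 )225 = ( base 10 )89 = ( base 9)108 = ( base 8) 131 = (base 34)2L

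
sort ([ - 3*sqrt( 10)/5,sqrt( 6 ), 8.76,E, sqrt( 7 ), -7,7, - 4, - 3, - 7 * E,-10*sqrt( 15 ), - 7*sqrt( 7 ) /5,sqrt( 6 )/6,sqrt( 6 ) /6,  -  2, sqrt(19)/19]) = [-10*sqrt( 15), - 7*E, - 7, - 4, - 7*sqrt(7)/5, - 3, - 2,-3*sqrt( 10 )/5, sqrt( 19 )/19 , sqrt ( 6 )/6,sqrt( 6)/6, sqrt (6), sqrt( 7),E  ,  7,8.76]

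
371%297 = 74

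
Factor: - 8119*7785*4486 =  - 283543977690 = - 2^1*3^2*5^1*23^1*173^1*353^1*2243^1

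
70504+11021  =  81525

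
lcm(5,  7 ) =35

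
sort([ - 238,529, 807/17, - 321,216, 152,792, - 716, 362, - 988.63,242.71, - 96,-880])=[ - 988.63,-880 , - 716, - 321, - 238, - 96 , 807/17, 152,216,242.71,362,529 , 792]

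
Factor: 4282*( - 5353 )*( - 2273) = 52100674058= 2^1 * 53^1 * 101^1*2141^1*2273^1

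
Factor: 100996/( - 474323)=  - 2^2*7^1*331^(-1 )*1433^( - 1 ) * 3607^1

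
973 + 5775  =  6748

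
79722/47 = 1696 + 10/47 = 1696.21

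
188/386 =94/193 = 0.49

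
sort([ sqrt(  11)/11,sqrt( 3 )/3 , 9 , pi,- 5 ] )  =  [ - 5,sqrt( 11 ) /11  ,  sqrt( 3 )/3,pi, 9 ] 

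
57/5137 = 57/5137 = 0.01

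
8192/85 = 96 + 32/85  =  96.38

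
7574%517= 336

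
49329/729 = 203/3 = 67.67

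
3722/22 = 1861/11 =169.18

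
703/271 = 2 + 161/271 =2.59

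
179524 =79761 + 99763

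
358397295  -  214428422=143968873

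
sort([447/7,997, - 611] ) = [ - 611,447/7, 997]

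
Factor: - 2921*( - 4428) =12934188 = 2^2*3^3*23^1*41^1*127^1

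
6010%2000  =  10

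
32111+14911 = 47022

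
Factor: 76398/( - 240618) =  - 107/337 = - 107^1*337^( - 1)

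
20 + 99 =119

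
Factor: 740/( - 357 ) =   -  2^2*3^ ( -1 ) * 5^1*7^(-1)*17^( - 1 )*37^1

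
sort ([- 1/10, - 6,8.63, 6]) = [ - 6, - 1/10 , 6, 8.63]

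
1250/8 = 625/4 = 156.25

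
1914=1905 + 9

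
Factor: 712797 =3^1*53^1*4483^1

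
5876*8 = 47008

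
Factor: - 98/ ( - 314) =7^2*157^( - 1) = 49/157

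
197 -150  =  47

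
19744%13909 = 5835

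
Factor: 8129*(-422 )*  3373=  - 2^1*11^1*  211^1*739^1*3373^1 = - 11570867374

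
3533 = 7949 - 4416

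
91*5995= 545545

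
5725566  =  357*16038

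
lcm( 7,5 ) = 35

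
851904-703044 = 148860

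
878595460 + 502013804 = 1380609264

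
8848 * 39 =345072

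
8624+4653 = 13277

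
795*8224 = 6538080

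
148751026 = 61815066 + 86935960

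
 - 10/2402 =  - 1 + 1196/1201= - 0.00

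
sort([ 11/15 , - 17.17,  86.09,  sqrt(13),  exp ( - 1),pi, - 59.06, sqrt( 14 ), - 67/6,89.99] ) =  [-59.06, - 17.17,-67/6, exp( -1), 11/15, pi,sqrt( 13),  sqrt( 14), 86.09,89.99 ] 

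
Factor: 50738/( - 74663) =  - 2^1*23^1*197^(  -  1)*379^(-1)*1103^1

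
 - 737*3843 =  - 2832291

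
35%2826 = 35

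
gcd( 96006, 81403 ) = 1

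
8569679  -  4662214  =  3907465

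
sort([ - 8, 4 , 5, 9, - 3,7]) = [- 8,-3, 4 , 5, 7,  9] 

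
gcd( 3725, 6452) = 1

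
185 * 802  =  148370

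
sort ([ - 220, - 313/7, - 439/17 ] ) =[- 220,  -  313/7,-439/17]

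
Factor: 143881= 143881^1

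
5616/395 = 5616/395 = 14.22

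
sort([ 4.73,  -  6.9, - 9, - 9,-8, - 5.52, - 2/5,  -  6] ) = [ - 9,-9, - 8,-6.9, -6, -5.52,-2/5, 4.73] 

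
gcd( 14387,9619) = 1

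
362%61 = 57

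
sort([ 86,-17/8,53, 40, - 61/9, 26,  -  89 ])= [-89,-61/9, - 17/8, 26,40,  53, 86]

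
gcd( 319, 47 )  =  1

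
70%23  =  1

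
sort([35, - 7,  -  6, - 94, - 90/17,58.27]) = [  -  94, - 7, - 6, - 90/17, 35,  58.27] 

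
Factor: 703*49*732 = 25215204  =  2^2*3^1*7^2*19^1*37^1 *61^1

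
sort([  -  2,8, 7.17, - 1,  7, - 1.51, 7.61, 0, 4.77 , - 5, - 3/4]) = [  -  5,-2,  -  1.51, - 1, -3/4,0, 4.77, 7,  7.17, 7.61,8]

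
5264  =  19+5245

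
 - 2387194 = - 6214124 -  - 3826930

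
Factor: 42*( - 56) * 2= -2^5*3^1*7^2 =- 4704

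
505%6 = 1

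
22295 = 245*91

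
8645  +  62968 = 71613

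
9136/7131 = 9136/7131 = 1.28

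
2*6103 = 12206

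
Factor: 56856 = 2^3*3^1*23^1*103^1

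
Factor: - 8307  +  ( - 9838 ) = - 18145 = - 5^1*19^1*191^1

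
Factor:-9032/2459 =  -  2^3*1129^1 *2459^( - 1 )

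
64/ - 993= -64/993 = - 0.06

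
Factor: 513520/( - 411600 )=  - 131/105 = - 3^( -1)*5^( - 1) * 7^ (  -  1 )*131^1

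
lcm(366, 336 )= 20496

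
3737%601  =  131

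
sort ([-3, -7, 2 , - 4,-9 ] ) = [ -9 , - 7,-4, - 3, 2]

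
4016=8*502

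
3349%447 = 220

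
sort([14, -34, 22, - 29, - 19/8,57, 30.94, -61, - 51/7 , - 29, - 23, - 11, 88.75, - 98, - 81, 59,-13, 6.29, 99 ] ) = [ - 98, - 81, - 61,-34, - 29,-29, - 23,-13,  -  11, - 51/7,  -  19/8,6.29,14, 22, 30.94 , 57, 59, 88.75 , 99 ] 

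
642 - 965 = - 323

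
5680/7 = 5680/7 = 811.43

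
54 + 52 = 106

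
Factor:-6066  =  -2^1*3^2*337^1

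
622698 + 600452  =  1223150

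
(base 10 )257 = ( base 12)195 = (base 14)145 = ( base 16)101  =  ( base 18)E5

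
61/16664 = 61/16664= 0.00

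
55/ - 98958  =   - 1 + 98903/98958 = -  0.00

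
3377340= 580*5823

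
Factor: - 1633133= - 1633133^1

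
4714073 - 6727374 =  - 2013301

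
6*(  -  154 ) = -924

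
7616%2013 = 1577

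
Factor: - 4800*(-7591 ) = 36436800=2^6 * 3^1 * 5^2*7591^1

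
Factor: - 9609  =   - 3^1*3203^1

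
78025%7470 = 3325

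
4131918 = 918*4501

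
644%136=100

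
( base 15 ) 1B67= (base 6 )43311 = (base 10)5947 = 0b1011100111011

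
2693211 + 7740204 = 10433415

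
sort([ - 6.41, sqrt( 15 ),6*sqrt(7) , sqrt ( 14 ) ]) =[-6.41, sqrt(14), sqrt(15) , 6*sqrt( 7)] 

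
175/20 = 35/4 = 8.75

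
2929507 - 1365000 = 1564507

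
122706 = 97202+25504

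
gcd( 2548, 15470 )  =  182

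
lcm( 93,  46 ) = 4278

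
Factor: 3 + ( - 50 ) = - 47 = - 47^1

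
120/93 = 1 + 9/31 =1.29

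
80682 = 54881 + 25801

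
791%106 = 49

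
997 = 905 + 92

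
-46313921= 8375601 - 54689522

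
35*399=13965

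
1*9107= 9107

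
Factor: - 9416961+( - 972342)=-10389303 = -3^4*47^1*2729^1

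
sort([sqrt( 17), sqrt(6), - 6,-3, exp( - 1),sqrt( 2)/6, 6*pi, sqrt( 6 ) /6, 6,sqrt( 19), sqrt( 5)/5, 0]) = [ - 6,-3,0,sqrt (2) /6,exp(-1 ),sqrt( 6) /6, sqrt (5 ) /5, sqrt(6),  sqrt( 17),  sqrt( 19), 6, 6*pi] 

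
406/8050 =29/575 = 0.05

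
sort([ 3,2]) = [2,3]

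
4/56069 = 4/56069=0.00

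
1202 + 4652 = 5854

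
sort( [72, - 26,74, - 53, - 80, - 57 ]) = [ - 80, - 57, - 53, - 26,72,74]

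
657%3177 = 657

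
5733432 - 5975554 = -242122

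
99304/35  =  99304/35 = 2837.26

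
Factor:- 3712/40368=-2^3*3^( - 1 )*29^( - 1 ) = - 8/87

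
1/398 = 1/398 = 0.00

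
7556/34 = 222 +4/17 = 222.24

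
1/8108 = 1/8108 = 0.00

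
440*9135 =4019400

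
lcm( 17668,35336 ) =35336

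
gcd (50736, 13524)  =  84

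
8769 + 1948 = 10717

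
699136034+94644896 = 793780930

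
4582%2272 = 38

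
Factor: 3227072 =2^6*50423^1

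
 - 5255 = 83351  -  88606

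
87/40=87/40 =2.17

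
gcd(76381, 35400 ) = 1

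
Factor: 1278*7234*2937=27152717724 = 2^2 * 3^3*11^1*71^1*89^1*3617^1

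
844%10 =4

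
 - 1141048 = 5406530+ - 6547578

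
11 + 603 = 614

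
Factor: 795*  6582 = 2^1*3^2*5^1*53^1 * 1097^1 = 5232690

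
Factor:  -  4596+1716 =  - 2880  =  -2^6*3^2*5^1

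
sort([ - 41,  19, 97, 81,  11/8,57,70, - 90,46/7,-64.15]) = [ - 90,-64.15,-41, 11/8,  46/7,19, 57, 70,81, 97] 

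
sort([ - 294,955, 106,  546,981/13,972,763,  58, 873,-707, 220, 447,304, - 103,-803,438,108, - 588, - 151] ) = [ - 803, - 707,-588,-294, - 151, - 103,58,981/13, 106 , 108,220,304, 438, 447, 546,763, 873, 955, 972 ]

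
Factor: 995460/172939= 2^2 * 3^1*5^1*13^(-1 )*47^1*53^ ( - 1)*251^(- 1 )*353^1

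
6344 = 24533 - 18189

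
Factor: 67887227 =67887227^1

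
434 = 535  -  101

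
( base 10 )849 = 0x351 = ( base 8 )1521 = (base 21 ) 1j9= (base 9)1143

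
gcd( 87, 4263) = 87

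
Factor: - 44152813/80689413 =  - 3^( - 1 )*7^(-1 )*3842353^( - 1)*44152813^1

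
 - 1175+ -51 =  - 1226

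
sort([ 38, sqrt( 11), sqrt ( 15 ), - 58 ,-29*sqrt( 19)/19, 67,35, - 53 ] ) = [ - 58 ,  -  53, - 29 * sqrt( 19)/19, sqrt( 11 ) , sqrt(15 ), 35, 38,67] 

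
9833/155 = 9833/155 = 63.44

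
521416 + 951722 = 1473138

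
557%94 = 87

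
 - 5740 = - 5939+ 199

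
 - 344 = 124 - 468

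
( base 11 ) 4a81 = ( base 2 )1100111011111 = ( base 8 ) 14737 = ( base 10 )6623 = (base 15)1e68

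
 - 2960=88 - 3048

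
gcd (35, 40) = 5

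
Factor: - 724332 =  - 2^2 * 3^1*7^1*8623^1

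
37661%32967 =4694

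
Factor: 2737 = 7^1*17^1*23^1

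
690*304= 209760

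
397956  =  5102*78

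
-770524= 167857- 938381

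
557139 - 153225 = 403914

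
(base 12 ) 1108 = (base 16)758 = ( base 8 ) 3530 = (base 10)1880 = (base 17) 68A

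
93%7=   2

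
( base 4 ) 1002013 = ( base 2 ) 1000010000111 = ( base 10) 4231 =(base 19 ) BDD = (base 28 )5b3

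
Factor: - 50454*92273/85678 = -2327770971/42839=- 3^2*53^1*1741^1*2803^1*42839^( - 1 ) 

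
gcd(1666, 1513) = 17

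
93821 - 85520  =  8301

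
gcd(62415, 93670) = 95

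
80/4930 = 8/493 = 0.02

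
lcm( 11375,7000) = 91000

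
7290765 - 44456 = 7246309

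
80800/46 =40400/23 = 1756.52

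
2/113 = 2/113 = 0.02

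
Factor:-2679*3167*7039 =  - 59721642327  =  - 3^1*19^1*47^1*3167^1*7039^1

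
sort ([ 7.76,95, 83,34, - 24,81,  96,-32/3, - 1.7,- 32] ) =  [ - 32, - 24, - 32/3,-1.7, 7.76, 34, 81,83, 95, 96]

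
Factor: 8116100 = 2^2*5^2*277^1*293^1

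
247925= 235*1055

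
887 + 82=969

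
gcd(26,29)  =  1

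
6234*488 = 3042192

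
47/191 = 47/191=0.25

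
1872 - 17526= - 15654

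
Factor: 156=2^2  *  3^1*13^1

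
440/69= 440/69  =  6.38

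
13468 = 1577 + 11891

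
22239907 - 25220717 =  - 2980810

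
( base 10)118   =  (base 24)4m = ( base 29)42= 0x76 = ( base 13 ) 91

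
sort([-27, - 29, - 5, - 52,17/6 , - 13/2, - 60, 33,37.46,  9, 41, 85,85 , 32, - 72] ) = [ - 72, - 60, - 52 , - 29, - 27,-13/2, - 5,17/6,9, 32,33, 37.46, 41,85,  85 ]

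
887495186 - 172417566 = 715077620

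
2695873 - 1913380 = 782493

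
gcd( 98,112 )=14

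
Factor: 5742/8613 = 2^1*3^( -1) = 2/3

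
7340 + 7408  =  14748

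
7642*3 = 22926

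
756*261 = 197316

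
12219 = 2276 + 9943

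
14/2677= 14/2677 = 0.01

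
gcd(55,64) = 1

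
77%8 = 5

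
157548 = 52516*3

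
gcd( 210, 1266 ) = 6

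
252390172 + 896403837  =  1148794009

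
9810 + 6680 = 16490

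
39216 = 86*456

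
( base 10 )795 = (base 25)16k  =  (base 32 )or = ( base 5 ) 11140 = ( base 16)31b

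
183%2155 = 183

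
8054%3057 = 1940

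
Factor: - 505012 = -2^2*251^1* 503^1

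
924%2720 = 924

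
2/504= 1/252 = 0.00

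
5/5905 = 1/1181 = 0.00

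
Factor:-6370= - 2^1*5^1* 7^2*13^1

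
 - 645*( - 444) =286380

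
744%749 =744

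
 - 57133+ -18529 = - 75662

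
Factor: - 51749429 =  - 5953^1*8693^1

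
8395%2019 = 319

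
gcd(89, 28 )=1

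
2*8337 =16674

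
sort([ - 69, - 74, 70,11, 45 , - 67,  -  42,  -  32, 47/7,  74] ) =[-74,-69, - 67, - 42,-32, 47/7,11,45, 70, 74 ]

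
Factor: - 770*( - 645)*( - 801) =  - 397816650  =  -2^1*3^3*5^2*7^1  *11^1 * 43^1 *89^1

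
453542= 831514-377972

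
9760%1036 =436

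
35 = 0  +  35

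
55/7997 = 5/727 = 0.01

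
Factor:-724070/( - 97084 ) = 362035/48542=2^ ( - 1)* 5^1*13^(  -  1 )*61^1*1187^1 * 1867^( - 1)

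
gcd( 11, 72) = 1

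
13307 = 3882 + 9425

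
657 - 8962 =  - 8305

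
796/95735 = 796/95735=0.01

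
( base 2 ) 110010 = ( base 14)38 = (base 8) 62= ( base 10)50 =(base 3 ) 1212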